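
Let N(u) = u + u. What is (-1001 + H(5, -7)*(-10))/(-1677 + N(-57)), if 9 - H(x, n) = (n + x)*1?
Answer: 1111/1791 ≈ 0.62032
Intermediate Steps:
N(u) = 2*u
H(x, n) = 9 - n - x (H(x, n) = 9 - (n + x) = 9 + (-n - x) = 9 - n - x)
(-1001 + H(5, -7)*(-10))/(-1677 + N(-57)) = (-1001 + (9 - 1*(-7) - 1*5)*(-10))/(-1677 + 2*(-57)) = (-1001 + (9 + 7 - 5)*(-10))/(-1677 - 114) = (-1001 + 11*(-10))/(-1791) = (-1001 - 110)*(-1/1791) = -1111*(-1/1791) = 1111/1791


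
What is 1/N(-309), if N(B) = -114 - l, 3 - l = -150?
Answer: -1/267 ≈ -0.0037453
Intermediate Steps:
l = 153 (l = 3 - 1*(-150) = 3 + 150 = 153)
N(B) = -267 (N(B) = -114 - 1*153 = -114 - 153 = -267)
1/N(-309) = 1/(-267) = -1/267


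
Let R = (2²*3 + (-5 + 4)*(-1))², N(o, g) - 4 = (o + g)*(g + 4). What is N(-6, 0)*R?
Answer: -3380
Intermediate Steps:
N(o, g) = 4 + (4 + g)*(g + o) (N(o, g) = 4 + (o + g)*(g + 4) = 4 + (g + o)*(4 + g) = 4 + (4 + g)*(g + o))
R = 169 (R = (4*3 - 1*(-1))² = (12 + 1)² = 13² = 169)
N(-6, 0)*R = (4 + 0² + 4*0 + 4*(-6) + 0*(-6))*169 = (4 + 0 + 0 - 24 + 0)*169 = -20*169 = -3380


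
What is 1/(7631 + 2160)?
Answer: 1/9791 ≈ 0.00010213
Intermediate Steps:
1/(7631 + 2160) = 1/9791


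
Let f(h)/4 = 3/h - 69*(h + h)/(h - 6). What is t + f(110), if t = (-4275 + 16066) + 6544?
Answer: 12692153/715 ≈ 17751.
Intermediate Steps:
t = 18335 (t = 11791 + 6544 = 18335)
f(h) = 12/h - 552*h/(-6 + h) (f(h) = 4*(3/h - 69*(h + h)/(h - 6)) = 4*(3/h - 69*2*h/(-6 + h)) = 4*(3/h - 138*h/(-6 + h)) = 12/h - 552*h/(-6 + h))
t + f(110) = 18335 + 12*(-6 + 110 - 46*110²)/(110*(-6 + 110)) = 18335 + 12*(1/110)*(-6 + 110 - 46*12100)/104 = 18335 + 12*(1/110)*(1/104)*(-6 + 110 - 556600) = 18335 + 12*(1/110)*(1/104)*(-556496) = 18335 - 417372/715 = 12692153/715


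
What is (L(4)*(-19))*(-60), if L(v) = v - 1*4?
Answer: 0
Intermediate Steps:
L(v) = -4 + v (L(v) = v - 4 = -4 + v)
(L(4)*(-19))*(-60) = ((-4 + 4)*(-19))*(-60) = (0*(-19))*(-60) = 0*(-60) = 0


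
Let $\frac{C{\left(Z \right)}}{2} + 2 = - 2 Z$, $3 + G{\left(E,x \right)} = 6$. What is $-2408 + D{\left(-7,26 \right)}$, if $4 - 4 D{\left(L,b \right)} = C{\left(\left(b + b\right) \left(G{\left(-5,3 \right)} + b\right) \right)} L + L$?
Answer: $- \frac{51873}{4} \approx -12968.0$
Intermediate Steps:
$G{\left(E,x \right)} = 3$ ($G{\left(E,x \right)} = -3 + 6 = 3$)
$C{\left(Z \right)} = -4 - 4 Z$ ($C{\left(Z \right)} = -4 + 2 \left(- 2 Z\right) = -4 - 4 Z$)
$D{\left(L,b \right)} = 1 - \frac{L}{4} - \frac{L \left(-4 - 8 b \left(3 + b\right)\right)}{4}$ ($D{\left(L,b \right)} = 1 - \frac{\left(-4 - 4 \left(b + b\right) \left(3 + b\right)\right) L + L}{4} = 1 - \frac{\left(-4 - 4 \cdot 2 b \left(3 + b\right)\right) L + L}{4} = 1 - \frac{\left(-4 - 8 b \left(3 + b\right)\right) L + L}{4} = 1 - \frac{L \left(-4 - 8 b \left(3 + b\right)\right) + L}{4} = 1 - \frac{L + L \left(-4 - 8 b \left(3 + b\right)\right)}{4} = 1 - \left(\frac{L}{4} + \frac{L \left(-4 - 8 b \left(3 + b\right)\right)}{4}\right) = 1 - \frac{L}{4} - \frac{L \left(-4 - 8 b \left(3 + b\right)\right)}{4}$)
$-2408 + D{\left(-7,26 \right)} = -2408 - \left(- \frac{11}{4} + 7 \left(1 + 2 \cdot 26 \left(3 + 26\right)\right)\right) = -2408 + \left(1 + \frac{7}{4} - 7 \left(1 + 2 \cdot 26 \cdot 29\right)\right) = -2408 + \left(1 + \frac{7}{4} - 7 \left(1 + 1508\right)\right) = -2408 + \left(1 + \frac{7}{4} - 10563\right) = -2408 - \frac{42241}{4} = - \frac{51873}{4}$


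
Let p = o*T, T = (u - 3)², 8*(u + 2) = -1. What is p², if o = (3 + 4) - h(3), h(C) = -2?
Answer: 228886641/4096 ≈ 55881.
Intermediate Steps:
u = -17/8 (u = -2 + (⅛)*(-1) = -2 - ⅛ = -17/8 ≈ -2.1250)
o = 9 (o = (3 + 4) - 1*(-2) = 7 + 2 = 9)
T = 1681/64 (T = (-17/8 - 3)² = (-41/8)² = 1681/64 ≈ 26.266)
p = 15129/64 (p = 9*(1681/64) = 15129/64 ≈ 236.39)
p² = (15129/64)² = 228886641/4096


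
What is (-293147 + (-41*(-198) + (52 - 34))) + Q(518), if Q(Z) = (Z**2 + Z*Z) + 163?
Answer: 251800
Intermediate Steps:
Q(Z) = 163 + 2*Z**2 (Q(Z) = (Z**2 + Z**2) + 163 = 2*Z**2 + 163 = 163 + 2*Z**2)
(-293147 + (-41*(-198) + (52 - 34))) + Q(518) = (-293147 + (-41*(-198) + (52 - 34))) + (163 + 2*518**2) = (-293147 + (8118 + 18)) + (163 + 2*268324) = (-293147 + 8136) + (163 + 536648) = -285011 + 536811 = 251800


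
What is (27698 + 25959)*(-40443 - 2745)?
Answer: -2317338516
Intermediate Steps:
(27698 + 25959)*(-40443 - 2745) = 53657*(-43188) = -2317338516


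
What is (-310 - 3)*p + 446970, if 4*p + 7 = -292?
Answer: 1881467/4 ≈ 4.7037e+5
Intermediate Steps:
p = -299/4 (p = -7/4 + (¼)*(-292) = -7/4 - 73 = -299/4 ≈ -74.750)
(-310 - 3)*p + 446970 = (-310 - 3)*(-299/4) + 446970 = -313*(-299/4) + 446970 = 93587/4 + 446970 = 1881467/4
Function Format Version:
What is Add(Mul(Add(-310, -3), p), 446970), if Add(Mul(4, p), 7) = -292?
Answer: Rational(1881467, 4) ≈ 4.7037e+5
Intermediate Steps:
p = Rational(-299, 4) (p = Add(Rational(-7, 4), Mul(Rational(1, 4), -292)) = Add(Rational(-7, 4), -73) = Rational(-299, 4) ≈ -74.750)
Add(Mul(Add(-310, -3), p), 446970) = Add(Mul(Add(-310, -3), Rational(-299, 4)), 446970) = Add(Mul(-313, Rational(-299, 4)), 446970) = Add(Rational(93587, 4), 446970) = Rational(1881467, 4)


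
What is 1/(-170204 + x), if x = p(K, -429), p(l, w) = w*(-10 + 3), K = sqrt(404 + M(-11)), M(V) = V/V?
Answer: -1/167201 ≈ -5.9808e-6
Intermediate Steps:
M(V) = 1
K = 9*sqrt(5) (K = sqrt(404 + 1) = sqrt(405) = 9*sqrt(5) ≈ 20.125)
p(l, w) = -7*w (p(l, w) = w*(-7) = -7*w)
x = 3003 (x = -7*(-429) = 3003)
1/(-170204 + x) = 1/(-170204 + 3003) = 1/(-167201) = -1/167201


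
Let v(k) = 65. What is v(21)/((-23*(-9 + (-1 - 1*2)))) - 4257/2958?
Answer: -163777/136068 ≈ -1.2036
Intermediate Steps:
v(21)/((-23*(-9 + (-1 - 1*2)))) - 4257/2958 = 65/((-23*(-9 + (-1 - 1*2)))) - 4257/2958 = 65/((-23*(-9 + (-1 - 2)))) - 4257*1/2958 = 65/((-23*(-9 - 3))) - 1419/986 = 65/((-23*(-12))) - 1419/986 = 65/276 - 1419/986 = -163777/136068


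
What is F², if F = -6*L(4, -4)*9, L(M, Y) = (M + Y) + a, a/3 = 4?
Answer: 419904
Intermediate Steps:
a = 12 (a = 3*4 = 12)
L(M, Y) = 12 + M + Y (L(M, Y) = (M + Y) + 12 = 12 + M + Y)
F = -648 (F = -6*(12 + 4 - 4)*9 = -6*12*9 = -72*9 = -648)
F² = (-648)² = 419904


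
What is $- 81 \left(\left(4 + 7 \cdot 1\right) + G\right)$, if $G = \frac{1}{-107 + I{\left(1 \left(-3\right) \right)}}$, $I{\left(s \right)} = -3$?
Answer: $- \frac{97929}{110} \approx -890.26$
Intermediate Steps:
$G = - \frac{1}{110}$ ($G = \frac{1}{-107 - 3} = \frac{1}{-110} = - \frac{1}{110} \approx -0.0090909$)
$- 81 \left(\left(4 + 7 \cdot 1\right) + G\right) = - 81 \left(\left(4 + 7 \cdot 1\right) - \frac{1}{110}\right) = - 81 \left(\left(4 + 7\right) - \frac{1}{110}\right) = - 81 \left(11 - \frac{1}{110}\right) = \left(-81\right) \frac{1209}{110} = - \frac{97929}{110}$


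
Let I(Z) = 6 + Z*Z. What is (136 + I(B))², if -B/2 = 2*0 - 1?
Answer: 21316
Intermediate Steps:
B = 2 (B = -2*(2*0 - 1) = -2*(0 - 1) = -2*(-1) = 2)
I(Z) = 6 + Z²
(136 + I(B))² = (136 + (6 + 2²))² = (136 + (6 + 4))² = (136 + 10)² = 146² = 21316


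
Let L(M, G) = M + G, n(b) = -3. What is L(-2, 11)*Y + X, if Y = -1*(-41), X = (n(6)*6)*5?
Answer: 279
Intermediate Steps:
L(M, G) = G + M
X = -90 (X = -3*6*5 = -18*5 = -90)
Y = 41
L(-2, 11)*Y + X = (11 - 2)*41 - 90 = 9*41 - 90 = 369 - 90 = 279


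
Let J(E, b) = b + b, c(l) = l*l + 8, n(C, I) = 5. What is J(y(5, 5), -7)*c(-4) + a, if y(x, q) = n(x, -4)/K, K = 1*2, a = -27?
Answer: -363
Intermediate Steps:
K = 2
c(l) = 8 + l² (c(l) = l² + 8 = 8 + l²)
y(x, q) = 5/2
J(E, b) = 2*b
J(y(5, 5), -7)*c(-4) + a = (2*(-7))*(8 + (-4)²) - 27 = -14*(8 + 16) - 27 = -14*24 - 27 = -336 - 27 = -363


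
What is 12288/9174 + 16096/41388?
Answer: 27343352/15820563 ≈ 1.7283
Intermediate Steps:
12288/9174 + 16096/41388 = 12288*(1/9174) + 16096*(1/41388) = 2048/1529 + 4024/10347 = 27343352/15820563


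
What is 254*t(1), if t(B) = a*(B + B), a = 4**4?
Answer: 130048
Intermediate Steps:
a = 256
t(B) = 512*B (t(B) = 256*(B + B) = 256*(2*B) = 512*B)
254*t(1) = 254*(512*1) = 254*512 = 130048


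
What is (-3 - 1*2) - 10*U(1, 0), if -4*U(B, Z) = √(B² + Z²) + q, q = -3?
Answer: -10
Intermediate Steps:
U(B, Z) = ¾ - √(B² + Z²)/4 (U(B, Z) = -(√(B² + Z²) - 3)/4 = -(-3 + √(B² + Z²))/4 = ¾ - √(B² + Z²)/4)
(-3 - 1*2) - 10*U(1, 0) = (-3 - 1*2) - 10*(¾ - √(1² + 0²)/4) = (-3 - 2) - 10*(¾ - √(1 + 0)/4) = -5 - 10*(¾ - √1/4) = -5 - 10*(¾ - ¼*1) = -5 - 10*(¾ - ¼) = -5 - 10*½ = -5 - 5 = -10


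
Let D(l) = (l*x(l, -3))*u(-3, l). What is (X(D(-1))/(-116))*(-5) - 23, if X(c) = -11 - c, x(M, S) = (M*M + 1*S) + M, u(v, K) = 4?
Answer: -2783/116 ≈ -23.991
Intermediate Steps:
x(M, S) = M + S + M**2 (x(M, S) = (M**2 + S) + M = (S + M**2) + M = M + S + M**2)
D(l) = 4*l*(-3 + l + l**2) (D(l) = (l*(l - 3 + l**2))*4 = (l*(-3 + l + l**2))*4 = 4*l*(-3 + l + l**2))
(X(D(-1))/(-116))*(-5) - 23 = ((-11 - 4*(-1)*(-3 - 1 + (-1)**2))/(-116))*(-5) - 23 = ((-11 - 4*(-1)*(-3 - 1 + 1))*(-1/116))*(-5) - 23 = ((-11 - 4*(-1)*(-3))*(-1/116))*(-5) - 23 = ((-11 - 1*12)*(-1/116))*(-5) - 23 = ((-11 - 12)*(-1/116))*(-5) - 23 = -23*(-1/116)*(-5) - 23 = (23/116)*(-5) - 23 = -115/116 - 23 = -2783/116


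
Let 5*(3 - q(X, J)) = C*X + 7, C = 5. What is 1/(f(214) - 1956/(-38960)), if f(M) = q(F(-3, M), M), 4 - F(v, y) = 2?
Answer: -9740/3407 ≈ -2.8588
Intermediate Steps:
F(v, y) = 2 (F(v, y) = 4 - 1*2 = 4 - 2 = 2)
q(X, J) = 8/5 - X (q(X, J) = 3 - (5*X + 7)/5 = 3 - (7 + 5*X)/5 = 3 + (-7/5 - X) = 8/5 - X)
f(M) = -2/5 (f(M) = 8/5 - 1*2 = 8/5 - 2 = -2/5)
1/(f(214) - 1956/(-38960)) = 1/(-2/5 - 1956/(-38960)) = 1/(-2/5 - 1956*(-1/38960)) = 1/(-2/5 + 489/9740) = 1/(-3407/9740) = -9740/3407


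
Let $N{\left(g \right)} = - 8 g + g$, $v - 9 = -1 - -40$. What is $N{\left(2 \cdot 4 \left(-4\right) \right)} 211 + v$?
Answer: $47312$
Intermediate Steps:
$v = 48$ ($v = 9 - -39 = 9 + \left(-1 + 40\right) = 9 + 39 = 48$)
$N{\left(g \right)} = - 7 g$
$N{\left(2 \cdot 4 \left(-4\right) \right)} 211 + v = - 7 \cdot 2 \cdot 4 \left(-4\right) 211 + 48 = - 7 \cdot 8 \left(-4\right) 211 + 48 = \left(-7\right) \left(-32\right) 211 + 48 = 224 \cdot 211 + 48 = 47264 + 48 = 47312$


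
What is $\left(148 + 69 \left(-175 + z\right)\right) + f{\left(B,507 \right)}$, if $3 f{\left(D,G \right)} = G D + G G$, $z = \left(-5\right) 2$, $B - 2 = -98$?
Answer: $56842$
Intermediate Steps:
$B = -96$ ($B = 2 - 98 = -96$)
$z = -10$
$f{\left(D,G \right)} = \frac{G^{2}}{3} + \frac{D G}{3}$ ($f{\left(D,G \right)} = \frac{G D + G G}{3} = \frac{D G + G^{2}}{3} = \frac{G^{2} + D G}{3} = \frac{G^{2}}{3} + \frac{D G}{3}$)
$\left(148 + 69 \left(-175 + z\right)\right) + f{\left(B,507 \right)} = \left(148 + 69 \left(-175 - 10\right)\right) + \frac{1}{3} \cdot 507 \left(-96 + 507\right) = \left(148 + 69 \left(-185\right)\right) + \frac{1}{3} \cdot 507 \cdot 411 = \left(148 - 12765\right) + 69459 = -12617 + 69459 = 56842$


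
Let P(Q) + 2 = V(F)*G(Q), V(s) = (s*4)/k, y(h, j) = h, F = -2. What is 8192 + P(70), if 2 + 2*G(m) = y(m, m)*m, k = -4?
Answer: 13088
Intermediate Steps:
G(m) = -1 + m²/2 (G(m) = -1 + (m*m)/2 = -1 + m²/2)
V(s) = -s (V(s) = (s*4)/(-4) = (4*s)*(-¼) = -s)
P(Q) = -4 + Q² (P(Q) = -2 + (-1*(-2))*(-1 + Q²/2) = -2 + 2*(-1 + Q²/2) = -2 + (-2 + Q²) = -4 + Q²)
8192 + P(70) = 8192 + (-4 + 70²) = 8192 + (-4 + 4900) = 8192 + 4896 = 13088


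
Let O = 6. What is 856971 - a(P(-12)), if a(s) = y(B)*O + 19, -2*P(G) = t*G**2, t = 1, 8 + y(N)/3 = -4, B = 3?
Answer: 857168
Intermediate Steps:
y(N) = -36 (y(N) = -24 + 3*(-4) = -24 - 12 = -36)
P(G) = -G**2/2
a(s) = -197 (a(s) = -36*6 + 19 = -216 + 19 = -197)
856971 - a(P(-12)) = 856971 - 1*(-197) = 856971 + 197 = 857168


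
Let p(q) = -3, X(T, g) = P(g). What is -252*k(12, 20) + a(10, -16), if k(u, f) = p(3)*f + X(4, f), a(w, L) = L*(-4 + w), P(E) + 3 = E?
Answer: 10740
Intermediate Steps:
P(E) = -3 + E
X(T, g) = -3 + g
k(u, f) = -3 - 2*f (k(u, f) = -3*f + (-3 + f) = -3 - 2*f)
-252*k(12, 20) + a(10, -16) = -252*(-3 - 2*20) - 16*(-4 + 10) = -252*(-3 - 40) - 16*6 = -252*(-43) - 96 = 10836 - 96 = 10740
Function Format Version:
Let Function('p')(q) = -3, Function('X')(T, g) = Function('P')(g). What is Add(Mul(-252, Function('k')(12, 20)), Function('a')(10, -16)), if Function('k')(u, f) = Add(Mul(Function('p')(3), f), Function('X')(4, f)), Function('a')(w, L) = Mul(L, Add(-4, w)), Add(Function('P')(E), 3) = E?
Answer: 10740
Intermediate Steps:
Function('P')(E) = Add(-3, E)
Function('X')(T, g) = Add(-3, g)
Function('k')(u, f) = Add(-3, Mul(-2, f)) (Function('k')(u, f) = Add(Mul(-3, f), Add(-3, f)) = Add(-3, Mul(-2, f)))
Add(Mul(-252, Function('k')(12, 20)), Function('a')(10, -16)) = Add(Mul(-252, Add(-3, Mul(-2, 20))), Mul(-16, Add(-4, 10))) = Add(Mul(-252, Add(-3, -40)), Mul(-16, 6)) = Add(Mul(-252, -43), -96) = Add(10836, -96) = 10740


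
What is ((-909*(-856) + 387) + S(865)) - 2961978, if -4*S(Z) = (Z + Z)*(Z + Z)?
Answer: -2931712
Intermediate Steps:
S(Z) = -Z² (S(Z) = -(Z + Z)*(Z + Z)/4 = -2*Z*2*Z/4 = -Z²)
((-909*(-856) + 387) + S(865)) - 2961978 = ((-909*(-856) + 387) - 1*865²) - 2961978 = ((778104 + 387) - 1*748225) - 2961978 = (778491 - 748225) - 2961978 = 30266 - 2961978 = -2931712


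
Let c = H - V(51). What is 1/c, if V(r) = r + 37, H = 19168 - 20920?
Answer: -1/1840 ≈ -0.00054348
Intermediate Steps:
H = -1752
V(r) = 37 + r
c = -1840 (c = -1752 - (37 + 51) = -1752 - 1*88 = -1752 - 88 = -1840)
1/c = 1/(-1840) = -1/1840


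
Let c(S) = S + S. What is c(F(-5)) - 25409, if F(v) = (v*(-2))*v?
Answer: -25509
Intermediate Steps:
F(v) = -2*v² (F(v) = (-2*v)*v = -2*v²)
c(S) = 2*S
c(F(-5)) - 25409 = 2*(-2*(-5)²) - 25409 = 2*(-2*25) - 25409 = 2*(-50) - 25409 = -100 - 25409 = -25509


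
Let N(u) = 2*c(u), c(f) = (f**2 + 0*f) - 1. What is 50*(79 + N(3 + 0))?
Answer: 4750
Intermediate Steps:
c(f) = -1 + f**2 (c(f) = (f**2 + 0) - 1 = f**2 - 1 = -1 + f**2)
N(u) = -2 + 2*u**2 (N(u) = 2*(-1 + u**2) = -2 + 2*u**2)
50*(79 + N(3 + 0)) = 50*(79 + (-2 + 2*(3 + 0)**2)) = 50*(79 + (-2 + 2*3**2)) = 50*(79 + (-2 + 2*9)) = 50*(79 + (-2 + 18)) = 50*(79 + 16) = 50*95 = 4750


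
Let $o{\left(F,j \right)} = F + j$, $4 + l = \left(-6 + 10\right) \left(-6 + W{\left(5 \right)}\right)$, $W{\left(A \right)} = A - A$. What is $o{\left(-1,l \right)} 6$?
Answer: $-174$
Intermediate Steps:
$W{\left(A \right)} = 0$
$l = -28$ ($l = -4 + \left(-6 + 10\right) \left(-6 + 0\right) = -4 + 4 \left(-6\right) = -4 - 24 = -28$)
$o{\left(-1,l \right)} 6 = \left(-1 - 28\right) 6 = \left(-29\right) 6 = -174$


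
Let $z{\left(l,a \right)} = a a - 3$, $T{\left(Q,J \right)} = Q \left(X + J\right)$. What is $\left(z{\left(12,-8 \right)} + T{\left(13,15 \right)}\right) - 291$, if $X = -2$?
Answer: $-61$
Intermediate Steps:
$T{\left(Q,J \right)} = Q \left(-2 + J\right)$
$z{\left(l,a \right)} = -3 + a^{2}$ ($z{\left(l,a \right)} = a^{2} - 3 = -3 + a^{2}$)
$\left(z{\left(12,-8 \right)} + T{\left(13,15 \right)}\right) - 291 = \left(\left(-3 + \left(-8\right)^{2}\right) + 13 \left(-2 + 15\right)\right) - 291 = \left(\left(-3 + 64\right) + 13 \cdot 13\right) - 291 = \left(61 + 169\right) - 291 = 230 - 291 = -61$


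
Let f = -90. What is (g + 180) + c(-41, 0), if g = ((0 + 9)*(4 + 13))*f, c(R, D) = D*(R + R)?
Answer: -13590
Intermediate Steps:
c(R, D) = 2*D*R (c(R, D) = D*(2*R) = 2*D*R)
g = -13770 (g = ((0 + 9)*(4 + 13))*(-90) = (9*17)*(-90) = 153*(-90) = -13770)
(g + 180) + c(-41, 0) = (-13770 + 180) + 2*0*(-41) = -13590 + 0 = -13590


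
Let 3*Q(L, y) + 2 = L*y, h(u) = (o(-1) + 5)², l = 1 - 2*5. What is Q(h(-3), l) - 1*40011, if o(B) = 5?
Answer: -120935/3 ≈ -40312.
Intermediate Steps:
l = -9 (l = 1 - 10 = -9)
h(u) = 100 (h(u) = (5 + 5)² = 10² = 100)
Q(L, y) = -⅔ + L*y/3 (Q(L, y) = -⅔ + (L*y)/3 = -⅔ + L*y/3)
Q(h(-3), l) - 1*40011 = (-⅔ + (⅓)*100*(-9)) - 1*40011 = (-⅔ - 300) - 40011 = -902/3 - 40011 = -120935/3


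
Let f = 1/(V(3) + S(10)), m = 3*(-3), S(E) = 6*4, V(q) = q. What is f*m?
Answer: -⅓ ≈ -0.33333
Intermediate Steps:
S(E) = 24
m = -9
f = 1/27 (f = 1/(3 + 24) = 1/27 ≈ 0.037037)
f*m = (1/27)*(-9) = -⅓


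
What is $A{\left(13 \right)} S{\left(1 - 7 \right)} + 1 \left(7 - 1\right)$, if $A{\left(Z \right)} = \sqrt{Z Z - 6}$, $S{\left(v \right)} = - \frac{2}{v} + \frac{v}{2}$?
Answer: $6 - \frac{8 \sqrt{163}}{3} \approx -28.046$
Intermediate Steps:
$S{\left(v \right)} = \frac{v}{2} - \frac{2}{v}$ ($S{\left(v \right)} = - \frac{2}{v} + v \frac{1}{2} = - \frac{2}{v} + \frac{v}{2} = \frac{v}{2} - \frac{2}{v}$)
$A{\left(Z \right)} = \sqrt{-6 + Z^{2}}$ ($A{\left(Z \right)} = \sqrt{Z^{2} - 6} = \sqrt{-6 + Z^{2}}$)
$A{\left(13 \right)} S{\left(1 - 7 \right)} + 1 \left(7 - 1\right) = \sqrt{-6 + 13^{2}} \left(\frac{1 - 7}{2} - \frac{2}{1 - 7}\right) + 1 \left(7 - 1\right) = \sqrt{-6 + 169} \left(\frac{1 - 7}{2} - \frac{2}{1 - 7}\right) + 1 \cdot 6 = \sqrt{163} \left(\frac{1}{2} \left(-6\right) - \frac{2}{-6}\right) + 6 = \sqrt{163} \left(-3 - - \frac{1}{3}\right) + 6 = \sqrt{163} \left(-3 + \frac{1}{3}\right) + 6 = \sqrt{163} \left(- \frac{8}{3}\right) + 6 = - \frac{8 \sqrt{163}}{3} + 6 = 6 - \frac{8 \sqrt{163}}{3}$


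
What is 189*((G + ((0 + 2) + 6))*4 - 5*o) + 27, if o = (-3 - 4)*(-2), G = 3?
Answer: -4887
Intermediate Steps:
o = 14 (o = -7*(-2) = 14)
189*((G + ((0 + 2) + 6))*4 - 5*o) + 27 = 189*((3 + ((0 + 2) + 6))*4 - 5*14) + 27 = 189*((3 + (2 + 6))*4 - 70) + 27 = 189*((3 + 8)*4 - 70) + 27 = 189*(11*4 - 70) + 27 = 189*(44 - 70) + 27 = 189*(-26) + 27 = -4914 + 27 = -4887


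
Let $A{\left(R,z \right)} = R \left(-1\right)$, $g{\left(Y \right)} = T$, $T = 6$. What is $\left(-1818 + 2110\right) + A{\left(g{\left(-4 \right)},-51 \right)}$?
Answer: $286$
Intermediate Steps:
$g{\left(Y \right)} = 6$
$A{\left(R,z \right)} = - R$
$\left(-1818 + 2110\right) + A{\left(g{\left(-4 \right)},-51 \right)} = \left(-1818 + 2110\right) - 6 = 292 - 6 = 286$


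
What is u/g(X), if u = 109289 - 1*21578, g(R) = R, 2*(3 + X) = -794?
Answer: -87711/400 ≈ -219.28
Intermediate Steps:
X = -400 (X = -3 + (½)*(-794) = -3 - 397 = -400)
u = 87711 (u = 109289 - 21578 = 87711)
u/g(X) = 87711/(-400) = 87711*(-1/400) = -87711/400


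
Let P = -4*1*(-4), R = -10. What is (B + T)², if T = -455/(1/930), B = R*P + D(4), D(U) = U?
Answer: 179187969636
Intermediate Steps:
P = 16 (P = -4*(-4) = 16)
B = -156 (B = -10*16 + 4 = -160 + 4 = -156)
T = -423150 (T = -455/1/930 = -455*930 = -423150)
(B + T)² = (-156 - 423150)² = (-423306)² = 179187969636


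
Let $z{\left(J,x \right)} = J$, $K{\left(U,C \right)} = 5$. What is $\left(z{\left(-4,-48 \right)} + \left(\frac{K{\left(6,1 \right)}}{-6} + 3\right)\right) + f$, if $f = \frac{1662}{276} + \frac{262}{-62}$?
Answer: $- \frac{80}{2139} \approx -0.037401$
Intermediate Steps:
$f = \frac{2561}{1426}$ ($f = 1662 \cdot \frac{1}{276} + 262 \left(- \frac{1}{62}\right) = \frac{277}{46} - \frac{131}{31} = \frac{2561}{1426} \approx 1.7959$)
$\left(z{\left(-4,-48 \right)} + \left(\frac{K{\left(6,1 \right)}}{-6} + 3\right)\right) + f = \left(-4 + \left(\frac{5}{-6} + 3\right)\right) + \frac{2561}{1426} = \left(-4 + \left(5 \left(- \frac{1}{6}\right) + 3\right)\right) + \frac{2561}{1426} = \left(-4 + \left(- \frac{5}{6} + 3\right)\right) + \frac{2561}{1426} = \left(-4 + \frac{13}{6}\right) + \frac{2561}{1426} = - \frac{11}{6} + \frac{2561}{1426} = - \frac{80}{2139}$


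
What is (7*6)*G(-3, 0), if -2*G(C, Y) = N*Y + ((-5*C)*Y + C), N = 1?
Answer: 63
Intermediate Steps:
G(C, Y) = -C/2 - Y/2 + 5*C*Y/2 (G(C, Y) = -(1*Y + ((-5*C)*Y + C))/2 = -(Y + (-5*C*Y + C))/2 = -(Y + (C - 5*C*Y))/2 = -(C + Y - 5*C*Y)/2 = -C/2 - Y/2 + 5*C*Y/2)
(7*6)*G(-3, 0) = (7*6)*(-1/2*(-3) - 1/2*0 + (5/2)*(-3)*0) = 42*(3/2 + 0 + 0) = 42*(3/2) = 63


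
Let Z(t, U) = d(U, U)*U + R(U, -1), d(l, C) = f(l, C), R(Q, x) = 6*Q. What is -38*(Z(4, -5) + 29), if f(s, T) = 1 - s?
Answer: 1178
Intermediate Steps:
d(l, C) = 1 - l
Z(t, U) = 6*U + U*(1 - U) (Z(t, U) = (1 - U)*U + 6*U = U*(1 - U) + 6*U = 6*U + U*(1 - U))
-38*(Z(4, -5) + 29) = -38*(-5*(7 - 1*(-5)) + 29) = -38*(-5*(7 + 5) + 29) = -38*(-5*12 + 29) = -38*(-60 + 29) = -38*(-31) = 1178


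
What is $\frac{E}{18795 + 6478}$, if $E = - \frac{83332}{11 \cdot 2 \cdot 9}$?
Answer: $- \frac{41666}{2502027} \approx -0.016653$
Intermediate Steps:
$E = - \frac{41666}{99}$ ($E = - \frac{83332}{22 \cdot 9} = - \frac{83332}{198} = \left(-83332\right) \frac{1}{198} = - \frac{41666}{99} \approx -420.87$)
$\frac{E}{18795 + 6478} = - \frac{41666}{99 \left(18795 + 6478\right)} = - \frac{41666}{99 \cdot 25273} = \left(- \frac{41666}{99}\right) \frac{1}{25273} = - \frac{41666}{2502027}$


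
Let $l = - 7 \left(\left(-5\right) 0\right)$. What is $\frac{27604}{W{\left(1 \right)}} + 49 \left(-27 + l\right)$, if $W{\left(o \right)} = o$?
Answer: $26281$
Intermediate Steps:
$l = 0$ ($l = \left(-7\right) 0 = 0$)
$\frac{27604}{W{\left(1 \right)}} + 49 \left(-27 + l\right) = \frac{27604}{1} + 49 \left(-27 + 0\right) = 27604 \cdot 1 + 49 \left(-27\right) = 27604 - 1323 = 26281$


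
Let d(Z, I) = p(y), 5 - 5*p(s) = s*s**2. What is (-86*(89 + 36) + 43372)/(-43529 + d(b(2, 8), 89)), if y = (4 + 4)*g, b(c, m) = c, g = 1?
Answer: -81555/109076 ≈ -0.74769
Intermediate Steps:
y = 8 (y = (4 + 4)*1 = 8*1 = 8)
p(s) = 1 - s**3/5 (p(s) = 1 - s*s**2/5 = 1 - s**3/5)
d(Z, I) = -507/5 (d(Z, I) = 1 - 1/5*8**3 = 1 - 1/5*512 = 1 - 512/5 = -507/5)
(-86*(89 + 36) + 43372)/(-43529 + d(b(2, 8), 89)) = (-86*(89 + 36) + 43372)/(-43529 - 507/5) = (-86*125 + 43372)/(-218152/5) = (-10750 + 43372)*(-5/218152) = 32622*(-5/218152) = -81555/109076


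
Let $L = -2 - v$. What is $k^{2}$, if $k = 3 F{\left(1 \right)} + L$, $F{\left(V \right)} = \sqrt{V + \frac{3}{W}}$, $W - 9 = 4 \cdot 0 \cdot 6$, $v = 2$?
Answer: $28 - 16 \sqrt{3} \approx 0.28719$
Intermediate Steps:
$W = 9$ ($W = 9 + 4 \cdot 0 \cdot 6 = 9 + 0 \cdot 6 = 9 + 0 = 9$)
$L = -4$ ($L = -2 - 2 = -4$)
$F{\left(V \right)} = \sqrt{\frac{1}{3} + V}$ ($F{\left(V \right)} = \sqrt{V + \frac{3}{9}} = \sqrt{V + 3 \cdot \frac{1}{9}} = \sqrt{V + \frac{1}{3}} = \sqrt{\frac{1}{3} + V}$)
$k = -4 + 2 \sqrt{3}$ ($k = 3 \frac{\sqrt{3 + 9 \cdot 1}}{3} - 4 = 3 \frac{\sqrt{3 + 9}}{3} - 4 = 3 \frac{\sqrt{12}}{3} - 4 = 3 \frac{2 \sqrt{3}}{3} - 4 = 2 \sqrt{3} - 4 = -4 + 2 \sqrt{3} \approx -0.5359$)
$k^{2} = \left(-4 + 2 \sqrt{3}\right)^{2}$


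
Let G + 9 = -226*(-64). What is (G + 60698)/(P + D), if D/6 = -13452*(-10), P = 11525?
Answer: 75153/818645 ≈ 0.091802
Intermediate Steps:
G = 14455 (G = -9 - 226*(-64) = -9 + 14464 = 14455)
D = 807120 (D = 6*(-13452*(-10)) = 6*134520 = 807120)
(G + 60698)/(P + D) = (14455 + 60698)/(11525 + 807120) = 75153/818645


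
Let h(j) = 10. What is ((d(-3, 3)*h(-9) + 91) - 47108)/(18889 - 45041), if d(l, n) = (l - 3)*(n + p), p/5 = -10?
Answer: 44197/26152 ≈ 1.6900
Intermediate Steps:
p = -50 (p = 5*(-10) = -50)
d(l, n) = (-50 + n)*(-3 + l) (d(l, n) = (l - 3)*(n - 50) = (-3 + l)*(-50 + n) = (-50 + n)*(-3 + l))
((d(-3, 3)*h(-9) + 91) - 47108)/(18889 - 45041) = (((150 - 50*(-3) - 3*3 - 3*3)*10 + 91) - 47108)/(18889 - 45041) = (((150 + 150 - 9 - 9)*10 + 91) - 47108)/(-26152) = ((282*10 + 91) - 47108)*(-1/26152) = ((2820 + 91) - 47108)*(-1/26152) = (2911 - 47108)*(-1/26152) = -44197*(-1/26152) = 44197/26152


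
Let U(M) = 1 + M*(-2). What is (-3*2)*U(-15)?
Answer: -186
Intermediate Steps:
U(M) = 1 - 2*M
(-3*2)*U(-15) = (-3*2)*(1 - 2*(-15)) = -6*(1 + 30) = -6*31 = -186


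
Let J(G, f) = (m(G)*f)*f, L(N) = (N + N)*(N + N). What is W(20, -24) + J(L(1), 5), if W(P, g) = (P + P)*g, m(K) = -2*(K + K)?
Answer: -1360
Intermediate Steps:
m(K) = -4*K
L(N) = 4*N**2 (L(N) = (2*N)*(2*N) = 4*N**2)
W(P, g) = 2*P*g (W(P, g) = (2*P)*g = 2*P*g)
J(G, f) = -4*G*f**2 (J(G, f) = ((-4*G)*f)*f = (-4*G*f)*f = -4*G*f**2)
W(20, -24) + J(L(1), 5) = 2*20*(-24) - 4*4*1**2*5**2 = -960 - 4*4*1*25 = -960 - 4*4*25 = -960 - 400 = -1360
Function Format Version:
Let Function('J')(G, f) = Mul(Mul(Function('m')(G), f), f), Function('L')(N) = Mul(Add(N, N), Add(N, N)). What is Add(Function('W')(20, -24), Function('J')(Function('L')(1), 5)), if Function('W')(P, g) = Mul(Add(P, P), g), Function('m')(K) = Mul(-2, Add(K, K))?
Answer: -1360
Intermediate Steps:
Function('m')(K) = Mul(-4, K) (Function('m')(K) = Mul(-2, Mul(2, K)) = Mul(-4, K))
Function('L')(N) = Mul(4, Pow(N, 2)) (Function('L')(N) = Mul(Mul(2, N), Mul(2, N)) = Mul(4, Pow(N, 2)))
Function('W')(P, g) = Mul(2, P, g) (Function('W')(P, g) = Mul(Mul(2, P), g) = Mul(2, P, g))
Function('J')(G, f) = Mul(-4, G, Pow(f, 2)) (Function('J')(G, f) = Mul(Mul(Mul(-4, G), f), f) = Mul(Mul(-4, G, f), f) = Mul(-4, G, Pow(f, 2)))
Add(Function('W')(20, -24), Function('J')(Function('L')(1), 5)) = Add(Mul(2, 20, -24), Mul(-4, Mul(4, Pow(1, 2)), Pow(5, 2))) = Add(-960, Mul(-4, Mul(4, 1), 25)) = Add(-960, Mul(-4, 4, 25)) = Add(-960, -400) = -1360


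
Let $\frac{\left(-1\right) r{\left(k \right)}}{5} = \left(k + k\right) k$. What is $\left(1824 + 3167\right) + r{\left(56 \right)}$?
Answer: $-26369$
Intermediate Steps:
$r{\left(k \right)} = - 10 k^{2}$ ($r{\left(k \right)} = - 5 \left(k + k\right) k = - 5 \cdot 2 k k = - 5 \cdot 2 k^{2} = - 10 k^{2}$)
$\left(1824 + 3167\right) + r{\left(56 \right)} = \left(1824 + 3167\right) - 10 \cdot 56^{2} = 4991 - 31360 = -26369$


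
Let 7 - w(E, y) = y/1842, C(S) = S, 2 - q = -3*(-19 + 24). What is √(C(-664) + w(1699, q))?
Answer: I*√2229208662/1842 ≈ 25.632*I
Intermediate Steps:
q = 17 (q = 2 - (-3)*(-19 + 24) = 2 - (-3)*5 = 2 - 1*(-15) = 2 + 15 = 17)
w(E, y) = 7 - y/1842
√(C(-664) + w(1699, q)) = √(-664 + (7 - 1/1842*17)) = √(-664 + (7 - 17/1842)) = √(-664 + 12877/1842) = √(-1210211/1842) = I*√2229208662/1842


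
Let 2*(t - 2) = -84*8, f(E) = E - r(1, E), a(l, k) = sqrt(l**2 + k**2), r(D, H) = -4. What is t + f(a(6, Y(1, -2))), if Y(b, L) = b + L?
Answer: -330 + sqrt(37) ≈ -323.92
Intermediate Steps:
Y(b, L) = L + b
a(l, k) = sqrt(k**2 + l**2)
f(E) = 4 + E (f(E) = E - 1*(-4) = E + 4 = 4 + E)
t = -334 (t = 2 + (-84*8)/2 = 2 + (1/2)*(-672) = 2 - 336 = -334)
t + f(a(6, Y(1, -2))) = -334 + (4 + sqrt((-2 + 1)**2 + 6**2)) = -334 + (4 + sqrt((-1)**2 + 36)) = -334 + (4 + sqrt(1 + 36)) = -334 + (4 + sqrt(37)) = -330 + sqrt(37)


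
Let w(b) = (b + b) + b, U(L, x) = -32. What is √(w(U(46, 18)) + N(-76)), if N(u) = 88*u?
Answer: 8*I*√106 ≈ 82.365*I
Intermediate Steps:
w(b) = 3*b (w(b) = 2*b + b = 3*b)
√(w(U(46, 18)) + N(-76)) = √(3*(-32) + 88*(-76)) = √(-96 - 6688) = √(-6784) = 8*I*√106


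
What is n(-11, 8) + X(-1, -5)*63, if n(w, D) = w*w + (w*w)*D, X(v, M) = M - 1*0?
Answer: 774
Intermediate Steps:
X(v, M) = M (X(v, M) = M + 0 = M)
n(w, D) = w**2 + D*w**2 (n(w, D) = w**2 + w**2*D = w**2 + D*w**2)
n(-11, 8) + X(-1, -5)*63 = (-11)**2*(1 + 8) - 5*63 = 121*9 - 315 = 1089 - 315 = 774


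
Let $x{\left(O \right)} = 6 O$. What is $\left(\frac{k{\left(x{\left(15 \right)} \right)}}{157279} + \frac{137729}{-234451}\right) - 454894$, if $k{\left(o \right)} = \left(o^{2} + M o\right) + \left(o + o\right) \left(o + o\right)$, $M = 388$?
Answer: $- \frac{16773864879584097}{36874218829} \approx -4.5489 \cdot 10^{5}$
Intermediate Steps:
$k{\left(o \right)} = 5 o^{2} + 388 o$ ($k{\left(o \right)} = \left(o^{2} + 388 o\right) + \left(o + o\right) \left(o + o\right) = \left(o^{2} + 388 o\right) + 2 o 2 o = \left(o^{2} + 388 o\right) + 4 o^{2} = 5 o^{2} + 388 o$)
$\left(\frac{k{\left(x{\left(15 \right)} \right)}}{157279} + \frac{137729}{-234451}\right) - 454894 = \left(\frac{6 \cdot 15 \left(388 + 5 \cdot 6 \cdot 15\right)}{157279} + \frac{137729}{-234451}\right) - 454894 = \left(90 \left(388 + 5 \cdot 90\right) \frac{1}{157279} + 137729 \left(- \frac{1}{234451}\right)\right) - 454894 = \left(90 \left(388 + 450\right) \frac{1}{157279} - \frac{137729}{234451}\right) - 454894 = \left(90 \cdot 838 \cdot \frac{1}{157279} - \frac{137729}{234451}\right) - 454894 = \left(75420 \cdot \frac{1}{157279} - \frac{137729}{234451}\right) - 454894 = \left(\frac{75420}{157279} - \frac{137729}{234451}\right) - 454894 = - \frac{3979584971}{36874218829} - 454894 = - \frac{16773864879584097}{36874218829}$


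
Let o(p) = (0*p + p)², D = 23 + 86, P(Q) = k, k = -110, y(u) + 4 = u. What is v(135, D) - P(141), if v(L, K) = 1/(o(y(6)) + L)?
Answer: 15291/139 ≈ 110.01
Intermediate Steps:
y(u) = -4 + u
P(Q) = -110
D = 109
o(p) = p² (o(p) = (0 + p)² = p²)
v(L, K) = 1/(4 + L) (v(L, K) = 1/((-4 + 6)² + L) = 1/(2² + L) = 1/(4 + L))
v(135, D) - P(141) = 1/(4 + 135) - 1*(-110) = 1/139 + 110 = 15291/139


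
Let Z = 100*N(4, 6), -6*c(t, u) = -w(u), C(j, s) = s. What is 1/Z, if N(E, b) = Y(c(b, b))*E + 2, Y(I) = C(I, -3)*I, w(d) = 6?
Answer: -1/1000 ≈ -0.0010000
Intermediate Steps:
c(t, u) = 1 (c(t, u) = -(-1)*6/6 = -⅙*(-6) = 1)
Y(I) = -3*I
N(E, b) = 2 - 3*E (N(E, b) = (-3*1)*E + 2 = -3*E + 2 = 2 - 3*E)
Z = -1000 (Z = 100*(2 - 3*4) = 100*(2 - 12) = 100*(-10) = -1000)
1/Z = 1/(-1000) = -1/1000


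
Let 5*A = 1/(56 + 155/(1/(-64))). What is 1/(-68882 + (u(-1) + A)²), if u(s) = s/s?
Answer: -2432462400/167550442673039 ≈ -1.4518e-5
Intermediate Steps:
u(s) = 1
A = -1/49320 (A = 1/(5*(56 + 155/(1/(-64)))) = 1/(5*(56 + 155/(-1/64))) = 1/(5*(56 + 155*(-64))) = 1/(5*(56 - 9920)) = (⅕)/(-9864) = (⅕)*(-1/9864) = -1/49320 ≈ -2.0276e-5)
1/(-68882 + (u(-1) + A)²) = 1/(-68882 + (1 - 1/49320)²) = 1/(-68882 + (49319/49320)²) = 1/(-68882 + 2432363761/2432462400) = 1/(-167550442673039/2432462400) = -2432462400/167550442673039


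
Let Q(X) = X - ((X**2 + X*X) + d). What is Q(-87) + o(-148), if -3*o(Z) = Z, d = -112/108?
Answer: -409715/27 ≈ -15175.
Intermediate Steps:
d = -28/27 (d = -112*1/108 = -28/27 ≈ -1.0370)
o(Z) = -Z/3
Q(X) = 28/27 + X - 2*X**2 (Q(X) = X - ((X**2 + X*X) - 28/27) = X - ((X**2 + X**2) - 28/27) = X - (2*X**2 - 28/27) = X - (-28/27 + 2*X**2) = X + (28/27 - 2*X**2) = 28/27 + X - 2*X**2)
Q(-87) + o(-148) = (28/27 - 87 - 2*(-87)**2) - 1/3*(-148) = (28/27 - 87 - 2*7569) + 148/3 = (28/27 - 87 - 15138) + 148/3 = -411047/27 + 148/3 = -409715/27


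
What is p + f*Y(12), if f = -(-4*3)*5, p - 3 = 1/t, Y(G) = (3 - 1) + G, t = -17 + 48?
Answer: 26134/31 ≈ 843.03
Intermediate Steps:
t = 31
Y(G) = 2 + G
p = 94/31 (p = 3 + 1/31 = 94/31 ≈ 3.0323)
f = 60 (f = -(-12)*5 = -1*(-60) = 60)
p + f*Y(12) = 94/31 + 60*(2 + 12) = 94/31 + 60*14 = 94/31 + 840 = 26134/31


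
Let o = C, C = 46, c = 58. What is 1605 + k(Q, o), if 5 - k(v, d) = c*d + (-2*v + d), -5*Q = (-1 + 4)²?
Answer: -5538/5 ≈ -1107.6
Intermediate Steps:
o = 46
Q = -9/5 (Q = -(-1 + 4)²/5 = -⅕*3² = -⅕*9 = -9/5 ≈ -1.8000)
k(v, d) = 5 - 59*d + 2*v (k(v, d) = 5 - (58*d + (-2*v + d)) = 5 - (58*d + (d - 2*v)) = 5 - (-2*v + 59*d) = 5 + (-59*d + 2*v) = 5 - 59*d + 2*v)
1605 + k(Q, o) = 1605 + (5 - 59*46 + 2*(-9/5)) = 1605 + (5 - 2714 - 18/5) = 1605 - 13563/5 = -5538/5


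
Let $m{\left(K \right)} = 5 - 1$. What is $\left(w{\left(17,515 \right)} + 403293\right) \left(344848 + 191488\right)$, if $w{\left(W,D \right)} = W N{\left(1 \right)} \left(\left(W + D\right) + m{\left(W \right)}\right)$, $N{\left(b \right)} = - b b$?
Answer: $211413460816$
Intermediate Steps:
$N{\left(b \right)} = - b^{2}$
$m{\left(K \right)} = 4$
$w{\left(W,D \right)} = - W \left(4 + D + W\right)$ ($w{\left(W,D \right)} = W \left(- 1^{2}\right) \left(\left(W + D\right) + 4\right) = W \left(\left(-1\right) 1\right) \left(\left(D + W\right) + 4\right) = W \left(-1\right) \left(4 + D + W\right) = - W \left(4 + D + W\right)$)
$\left(w{\left(17,515 \right)} + 403293\right) \left(344848 + 191488\right) = \left(\left(-1\right) 17 \left(4 + 515 + 17\right) + 403293\right) \left(344848 + 191488\right) = \left(\left(-1\right) 17 \cdot 536 + 403293\right) 536336 = \left(-9112 + 403293\right) 536336 = 394181 \cdot 536336 = 211413460816$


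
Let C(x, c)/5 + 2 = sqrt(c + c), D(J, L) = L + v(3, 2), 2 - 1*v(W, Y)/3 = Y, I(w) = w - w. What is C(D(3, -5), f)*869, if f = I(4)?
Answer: -8690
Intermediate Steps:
I(w) = 0
v(W, Y) = 6 - 3*Y
D(J, L) = L (D(J, L) = L + (6 - 3*2) = L + (6 - 6) = L + 0 = L)
f = 0
C(x, c) = -10 + 5*sqrt(2)*sqrt(c) (C(x, c) = -10 + 5*sqrt(c + c) = -10 + 5*sqrt(2*c) = -10 + 5*(sqrt(2)*sqrt(c)) = -10 + 5*sqrt(2)*sqrt(c))
C(D(3, -5), f)*869 = (-10 + 5*sqrt(2)*sqrt(0))*869 = (-10 + 5*sqrt(2)*0)*869 = (-10 + 0)*869 = -10*869 = -8690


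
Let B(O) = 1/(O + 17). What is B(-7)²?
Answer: 1/100 ≈ 0.010000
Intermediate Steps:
B(O) = 1/(17 + O)
B(-7)² = (1/(17 - 7))² = (1/10)² = (⅒)² = 1/100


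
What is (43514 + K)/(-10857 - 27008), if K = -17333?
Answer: -26181/37865 ≈ -0.69143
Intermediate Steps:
(43514 + K)/(-10857 - 27008) = (43514 - 17333)/(-10857 - 27008) = 26181/(-37865) = 26181*(-1/37865) = -26181/37865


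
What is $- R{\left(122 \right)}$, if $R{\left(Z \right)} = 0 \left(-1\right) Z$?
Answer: $0$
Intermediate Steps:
$R{\left(Z \right)} = 0$ ($R{\left(Z \right)} = 0 Z = 0$)
$- R{\left(122 \right)} = \left(-1\right) 0 = 0$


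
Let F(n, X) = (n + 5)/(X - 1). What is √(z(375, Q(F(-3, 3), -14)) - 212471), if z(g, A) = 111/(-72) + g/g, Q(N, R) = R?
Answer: I*√30595902/12 ≈ 460.95*I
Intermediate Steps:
F(n, X) = (5 + n)/(-1 + X)
z(g, A) = -13/24 (z(g, A) = 111*(-1/72) + 1 = -37/24 + 1 = -13/24)
√(z(375, Q(F(-3, 3), -14)) - 212471) = √(-13/24 - 212471) = √(-5099317/24) = I*√30595902/12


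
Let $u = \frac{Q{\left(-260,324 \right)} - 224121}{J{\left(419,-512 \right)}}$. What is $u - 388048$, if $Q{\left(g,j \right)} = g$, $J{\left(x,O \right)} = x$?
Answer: $- \frac{162816493}{419} \approx -3.8858 \cdot 10^{5}$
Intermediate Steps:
$u = - \frac{224381}{419}$ ($u = \frac{-260 - 224121}{419} = \left(-260 - 224121\right) \frac{1}{419} = \left(-224381\right) \frac{1}{419} = - \frac{224381}{419} \approx -535.52$)
$u - 388048 = - \frac{224381}{419} - 388048 = - \frac{162816493}{419}$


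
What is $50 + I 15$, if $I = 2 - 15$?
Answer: $-145$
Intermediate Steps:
$I = -13$ ($I = 2 - 15 = -13$)
$50 + I 15 = 50 - 195 = -145$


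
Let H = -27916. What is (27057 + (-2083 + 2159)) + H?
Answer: -783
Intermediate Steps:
(27057 + (-2083 + 2159)) + H = (27057 + (-2083 + 2159)) - 27916 = (27057 + 76) - 27916 = 27133 - 27916 = -783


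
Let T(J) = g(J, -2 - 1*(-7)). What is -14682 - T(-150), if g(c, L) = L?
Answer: -14687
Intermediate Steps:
T(J) = 5 (T(J) = -2 - 1*(-7) = -2 + 7 = 5)
-14682 - T(-150) = -14682 - 1*5 = -14682 - 5 = -14687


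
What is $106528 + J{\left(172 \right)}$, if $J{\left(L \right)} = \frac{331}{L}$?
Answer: $\frac{18323147}{172} \approx 1.0653 \cdot 10^{5}$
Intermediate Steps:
$106528 + J{\left(172 \right)} = 106528 + \frac{331}{172} = \frac{18323147}{172}$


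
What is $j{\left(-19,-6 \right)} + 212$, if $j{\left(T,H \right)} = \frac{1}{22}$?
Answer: $\frac{4665}{22} \approx 212.05$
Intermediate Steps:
$j{\left(T,H \right)} = \frac{1}{22}$
$j{\left(-19,-6 \right)} + 212 = \frac{1}{22} + 212 = \frac{4665}{22}$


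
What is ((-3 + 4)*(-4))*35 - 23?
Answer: -163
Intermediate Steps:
((-3 + 4)*(-4))*35 - 23 = (1*(-4))*35 - 23 = -4*35 - 23 = -140 - 23 = -163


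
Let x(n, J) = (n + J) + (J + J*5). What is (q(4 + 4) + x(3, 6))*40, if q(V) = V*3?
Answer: 2760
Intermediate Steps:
x(n, J) = n + 7*J (x(n, J) = (J + n) + (J + 5*J) = (J + n) + 6*J = n + 7*J)
q(V) = 3*V
(q(4 + 4) + x(3, 6))*40 = (3*(4 + 4) + (3 + 7*6))*40 = (3*8 + (3 + 42))*40 = (24 + 45)*40 = 69*40 = 2760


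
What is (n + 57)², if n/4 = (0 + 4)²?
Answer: 14641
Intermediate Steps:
n = 64 (n = 4*(0 + 4)² = 4*4² = 4*16 = 64)
(n + 57)² = (64 + 57)² = 121² = 14641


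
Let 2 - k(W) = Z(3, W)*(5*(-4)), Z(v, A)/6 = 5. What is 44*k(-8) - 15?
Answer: 26473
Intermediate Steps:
Z(v, A) = 30 (Z(v, A) = 6*5 = 30)
k(W) = 602 (k(W) = 2 - 30*5*(-4) = 2 - 30*(-20) = 2 - 1*(-600) = 2 + 600 = 602)
44*k(-8) - 15 = 44*602 - 15 = 26488 - 15 = 26473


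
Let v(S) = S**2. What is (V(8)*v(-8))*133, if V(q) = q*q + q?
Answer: 612864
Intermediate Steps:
V(q) = q + q**2 (V(q) = q**2 + q = q + q**2)
(V(8)*v(-8))*133 = ((8*(1 + 8))*(-8)**2)*133 = ((8*9)*64)*133 = (72*64)*133 = 4608*133 = 612864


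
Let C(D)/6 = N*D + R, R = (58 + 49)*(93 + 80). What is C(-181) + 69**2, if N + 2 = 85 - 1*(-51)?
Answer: -29697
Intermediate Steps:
R = 18511 (R = 107*173 = 18511)
N = 134 (N = -2 + (85 - 1*(-51)) = -2 + (85 + 51) = -2 + 136 = 134)
C(D) = 111066 + 804*D (C(D) = 6*(134*D + 18511) = 6*(18511 + 134*D) = 111066 + 804*D)
C(-181) + 69**2 = (111066 + 804*(-181)) + 69**2 = (111066 - 145524) + 4761 = -34458 + 4761 = -29697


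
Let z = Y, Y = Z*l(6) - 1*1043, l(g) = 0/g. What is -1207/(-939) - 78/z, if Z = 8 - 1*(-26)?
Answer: 1332143/979377 ≈ 1.3602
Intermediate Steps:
l(g) = 0
Z = 34 (Z = 8 + 26 = 34)
Y = -1043 (Y = 34*0 - 1*1043 = 0 - 1043 = -1043)
z = -1043
-1207/(-939) - 78/z = -1207/(-939) - 78/(-1043) = -1207*(-1/939) - 78*(-1/1043) = 1207/939 + 78/1043 = 1332143/979377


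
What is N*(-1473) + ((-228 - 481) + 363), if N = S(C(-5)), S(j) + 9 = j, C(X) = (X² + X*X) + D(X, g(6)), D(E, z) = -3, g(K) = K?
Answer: -56320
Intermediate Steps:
C(X) = -3 + 2*X² (C(X) = (X² + X*X) - 3 = (X² + X²) - 3 = 2*X² - 3 = -3 + 2*X²)
S(j) = -9 + j
N = 38 (N = -9 + (-3 + 2*(-5)²) = -9 + (-3 + 2*25) = -9 + (-3 + 50) = -9 + 47 = 38)
N*(-1473) + ((-228 - 481) + 363) = 38*(-1473) + ((-228 - 481) + 363) = -55974 + (-709 + 363) = -55974 - 346 = -56320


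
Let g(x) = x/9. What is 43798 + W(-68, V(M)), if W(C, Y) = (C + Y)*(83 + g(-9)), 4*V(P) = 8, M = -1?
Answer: 38386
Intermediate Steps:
V(P) = 2 (V(P) = (1/4)*8 = 2)
g(x) = x/9 (g(x) = x*(1/9) = x/9)
W(C, Y) = 82*C + 82*Y (W(C, Y) = (C + Y)*(83 + (1/9)*(-9)) = (C + Y)*(83 - 1) = (C + Y)*82 = 82*C + 82*Y)
43798 + W(-68, V(M)) = 43798 + (82*(-68) + 82*2) = 43798 + (-5576 + 164) = 43798 - 5412 = 38386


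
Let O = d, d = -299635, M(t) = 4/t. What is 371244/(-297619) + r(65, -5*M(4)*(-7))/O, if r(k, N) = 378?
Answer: -2272452978/1819940185 ≈ -1.2486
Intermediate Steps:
O = -299635
371244/(-297619) + r(65, -5*M(4)*(-7))/O = 371244/(-297619) + 378/(-299635) = 371244*(-1/297619) + 378*(-1/299635) = -371244/297619 - 54/42805 = -2272452978/1819940185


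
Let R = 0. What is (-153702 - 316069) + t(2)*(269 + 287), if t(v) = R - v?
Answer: -470883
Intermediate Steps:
t(v) = -v (t(v) = 0 - v = -v)
(-153702 - 316069) + t(2)*(269 + 287) = (-153702 - 316069) + (-1*2)*(269 + 287) = -469771 - 2*556 = -469771 - 1112 = -470883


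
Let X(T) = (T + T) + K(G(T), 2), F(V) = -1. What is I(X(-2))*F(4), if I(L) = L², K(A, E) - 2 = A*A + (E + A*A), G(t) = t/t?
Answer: -4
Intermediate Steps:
G(t) = 1
K(A, E) = 2 + E + 2*A² (K(A, E) = 2 + (A*A + (E + A*A)) = 2 + (A² + (E + A²)) = 2 + (E + 2*A²) = 2 + E + 2*A²)
X(T) = 6 + 2*T (X(T) = (T + T) + (2 + 2 + 2*1²) = 2*T + (2 + 2 + 2*1) = 2*T + (2 + 2 + 2) = 2*T + 6 = 6 + 2*T)
I(X(-2))*F(4) = (6 + 2*(-2))²*(-1) = (6 - 4)²*(-1) = 2²*(-1) = 4*(-1) = -4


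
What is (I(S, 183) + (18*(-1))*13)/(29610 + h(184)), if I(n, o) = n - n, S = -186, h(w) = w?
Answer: -117/14897 ≈ -0.0078539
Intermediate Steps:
I(n, o) = 0
(I(S, 183) + (18*(-1))*13)/(29610 + h(184)) = (0 + (18*(-1))*13)/(29610 + 184) = (0 - 18*13)/29794 = (0 - 234)*(1/29794) = -234*1/29794 = -117/14897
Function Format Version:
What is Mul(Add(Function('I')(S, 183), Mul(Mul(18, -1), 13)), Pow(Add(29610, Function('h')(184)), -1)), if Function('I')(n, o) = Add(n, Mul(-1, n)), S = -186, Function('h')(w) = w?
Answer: Rational(-117, 14897) ≈ -0.0078539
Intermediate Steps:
Function('I')(n, o) = 0
Mul(Add(Function('I')(S, 183), Mul(Mul(18, -1), 13)), Pow(Add(29610, Function('h')(184)), -1)) = Mul(Add(0, Mul(Mul(18, -1), 13)), Pow(Add(29610, 184), -1)) = Mul(Add(0, Mul(-18, 13)), Pow(29794, -1)) = Mul(Add(0, -234), Rational(1, 29794)) = Mul(-234, Rational(1, 29794)) = Rational(-117, 14897)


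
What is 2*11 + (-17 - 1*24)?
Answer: -19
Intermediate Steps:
2*11 + (-17 - 1*24) = 22 + (-17 - 24) = 22 - 41 = -19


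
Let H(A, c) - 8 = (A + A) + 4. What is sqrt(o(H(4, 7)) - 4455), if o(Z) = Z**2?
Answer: I*sqrt(4055) ≈ 63.679*I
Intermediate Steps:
H(A, c) = 12 + 2*A (H(A, c) = 8 + ((A + A) + 4) = 8 + (2*A + 4) = 8 + (4 + 2*A) = 12 + 2*A)
sqrt(o(H(4, 7)) - 4455) = sqrt((12 + 2*4)**2 - 4455) = sqrt((12 + 8)**2 - 4455) = sqrt(20**2 - 4455) = sqrt(400 - 4455) = sqrt(-4055) = I*sqrt(4055)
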